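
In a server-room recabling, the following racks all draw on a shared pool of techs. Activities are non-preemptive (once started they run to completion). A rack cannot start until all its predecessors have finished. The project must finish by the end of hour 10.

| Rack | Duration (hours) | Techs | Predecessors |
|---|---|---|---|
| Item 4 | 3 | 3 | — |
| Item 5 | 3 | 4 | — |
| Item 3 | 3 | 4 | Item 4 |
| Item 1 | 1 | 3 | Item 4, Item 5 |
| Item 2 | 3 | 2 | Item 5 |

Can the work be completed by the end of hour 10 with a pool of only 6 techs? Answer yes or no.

yes

Schedule Item 4@4, Item 5@1, Item 3@7, Item 1@10, Item 2@4: h1:4  h2:4  h3:4  h4:5  h5:5  h6:5  h7:4  h8:4  h9:4  h10:3 — peak 5 ≤ 6.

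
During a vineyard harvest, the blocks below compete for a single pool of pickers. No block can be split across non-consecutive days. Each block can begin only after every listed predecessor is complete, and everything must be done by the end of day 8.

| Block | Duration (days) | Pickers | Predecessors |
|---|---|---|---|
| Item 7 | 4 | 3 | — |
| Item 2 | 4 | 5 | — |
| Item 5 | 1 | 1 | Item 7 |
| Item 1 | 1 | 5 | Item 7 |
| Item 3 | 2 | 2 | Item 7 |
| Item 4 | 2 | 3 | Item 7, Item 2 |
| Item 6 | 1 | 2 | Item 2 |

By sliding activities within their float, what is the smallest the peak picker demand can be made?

Early-start (Item 7@1, Item 2@1, Item 5@5, Item 1@5, Item 3@5, Item 4@5, Item 6@5) gives peak 13: d1:8  d2:8  d3:8  d4:8  d5:13  d6:5  d7:0  d8:0.
Shift Item 4→6, Item 6→6.
Schedule Item 7@1, Item 2@1, Item 5@5, Item 1@5, Item 3@5, Item 4@6, Item 6@6: d1:8  d2:8  d3:8  d4:8  d5:8  d6:7  d7:3  d8:0 — peak 8.

8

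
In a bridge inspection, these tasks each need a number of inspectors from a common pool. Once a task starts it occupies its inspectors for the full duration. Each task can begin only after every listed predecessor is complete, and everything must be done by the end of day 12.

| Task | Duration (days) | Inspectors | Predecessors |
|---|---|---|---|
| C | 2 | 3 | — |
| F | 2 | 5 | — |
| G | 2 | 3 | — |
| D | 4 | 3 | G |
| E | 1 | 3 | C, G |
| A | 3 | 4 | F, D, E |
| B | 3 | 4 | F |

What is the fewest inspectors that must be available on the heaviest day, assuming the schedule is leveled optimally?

7

Early-start (C@1, F@1, G@1, D@3, E@3, A@7, B@3) gives peak 11: d1:11  d2:11  d3:10  d4:7  d5:7  d6:3  d7:4  d8:4  d9:4  d10:0  d11:0  d12:0.
Shift F→3, D→5, E→5, A→9, B→6.
Schedule C@1, F@3, G@1, D@5, E@5, A@9, B@6: d1:6  d2:6  d3:5  d4:5  d5:6  d6:7  d7:7  d8:7  d9:4  d10:4  d11:4  d12:0 — peak 7.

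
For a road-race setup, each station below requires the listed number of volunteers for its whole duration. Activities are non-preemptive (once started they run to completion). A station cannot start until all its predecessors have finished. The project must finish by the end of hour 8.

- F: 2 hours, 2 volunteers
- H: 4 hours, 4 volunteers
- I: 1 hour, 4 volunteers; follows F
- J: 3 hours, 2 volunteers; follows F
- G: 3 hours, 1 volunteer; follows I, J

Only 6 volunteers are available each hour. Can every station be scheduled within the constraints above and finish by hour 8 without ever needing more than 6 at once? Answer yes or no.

Schedule F@1, H@1, I@5, J@3, G@6: h1:6  h2:6  h3:6  h4:6  h5:6  h6:1  h7:1  h8:1 — peak 6 ≤ 6.

yes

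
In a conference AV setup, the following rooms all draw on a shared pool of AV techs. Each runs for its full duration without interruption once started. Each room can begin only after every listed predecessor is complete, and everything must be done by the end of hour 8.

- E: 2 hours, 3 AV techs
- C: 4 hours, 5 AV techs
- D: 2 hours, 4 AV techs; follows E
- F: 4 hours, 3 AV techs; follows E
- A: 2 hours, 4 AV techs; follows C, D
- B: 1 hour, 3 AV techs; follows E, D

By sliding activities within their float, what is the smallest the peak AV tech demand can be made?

Early-start (E@1, C@1, D@3, F@3, A@5, B@5) gives peak 12: h1:8  h2:8  h3:12  h4:12  h5:10  h6:7  h7:0  h8:0.
Shift D→5, A→7, B→7.
Schedule E@1, C@1, D@5, F@3, A@7, B@7: h1:8  h2:8  h3:8  h4:8  h5:7  h6:7  h7:7  h8:4 — peak 8.
Total AV tech-hours = 57 over 8 hours ⇒ peak ≥ ⌈57/8⌉ = 8, so 8 is optimal.

8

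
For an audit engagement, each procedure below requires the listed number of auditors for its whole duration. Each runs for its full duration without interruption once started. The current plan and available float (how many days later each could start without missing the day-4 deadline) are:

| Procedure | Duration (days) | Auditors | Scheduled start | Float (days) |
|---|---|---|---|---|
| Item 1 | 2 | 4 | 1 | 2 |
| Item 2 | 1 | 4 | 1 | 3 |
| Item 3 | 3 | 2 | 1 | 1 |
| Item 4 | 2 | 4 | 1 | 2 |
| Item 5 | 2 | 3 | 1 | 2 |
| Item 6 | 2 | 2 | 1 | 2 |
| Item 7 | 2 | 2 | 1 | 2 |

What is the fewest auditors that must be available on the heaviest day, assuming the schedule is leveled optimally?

Early-start (Item 1@1, Item 2@1, Item 3@1, Item 4@1, Item 5@1, Item 6@1, Item 7@1) gives peak 21: d1:21  d2:17  d3:2  d4:0.
Shift Item 3→2, Item 4→3, Item 6→2, Item 7→3.
Schedule Item 1@1, Item 2@1, Item 3@2, Item 4@3, Item 5@1, Item 6@2, Item 7@3: d1:11  d2:11  d3:10  d4:8 — peak 11.

11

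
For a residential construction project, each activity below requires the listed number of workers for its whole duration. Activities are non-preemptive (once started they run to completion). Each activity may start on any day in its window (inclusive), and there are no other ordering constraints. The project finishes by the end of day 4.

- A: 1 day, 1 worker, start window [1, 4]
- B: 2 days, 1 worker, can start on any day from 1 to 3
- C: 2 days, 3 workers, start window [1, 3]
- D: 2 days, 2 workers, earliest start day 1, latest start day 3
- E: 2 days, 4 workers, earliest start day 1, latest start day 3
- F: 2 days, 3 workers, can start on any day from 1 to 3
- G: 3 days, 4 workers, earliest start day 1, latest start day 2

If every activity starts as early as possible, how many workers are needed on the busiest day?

18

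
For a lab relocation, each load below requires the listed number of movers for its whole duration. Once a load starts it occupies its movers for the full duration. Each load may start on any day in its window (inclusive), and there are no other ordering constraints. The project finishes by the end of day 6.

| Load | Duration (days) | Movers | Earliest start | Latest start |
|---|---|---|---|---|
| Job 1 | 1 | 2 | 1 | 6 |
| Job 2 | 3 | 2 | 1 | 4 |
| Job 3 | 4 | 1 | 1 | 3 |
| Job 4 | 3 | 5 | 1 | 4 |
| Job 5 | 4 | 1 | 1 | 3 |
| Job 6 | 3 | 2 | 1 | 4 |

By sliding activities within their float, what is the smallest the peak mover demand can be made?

7

Early-start (Job 1@1, Job 2@1, Job 3@1, Job 4@1, Job 5@1, Job 6@1) gives peak 13: d1:13  d2:11  d3:11  d4:2  d5:0  d6:0.
Shift Job 4→4, Job 5→2.
Schedule Job 1@1, Job 2@1, Job 3@1, Job 4@4, Job 5@2, Job 6@1: d1:7  d2:6  d3:6  d4:7  d5:6  d6:5 — peak 7.
Total mover-days = 37 over 6 days ⇒ peak ≥ ⌈37/6⌉ = 7, so 7 is optimal.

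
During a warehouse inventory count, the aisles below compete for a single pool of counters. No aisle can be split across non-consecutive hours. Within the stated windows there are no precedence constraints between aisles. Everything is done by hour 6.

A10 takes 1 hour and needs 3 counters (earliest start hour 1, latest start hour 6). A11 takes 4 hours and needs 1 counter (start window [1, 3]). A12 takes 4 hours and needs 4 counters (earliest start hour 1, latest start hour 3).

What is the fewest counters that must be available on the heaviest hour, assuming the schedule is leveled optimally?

Early-start (A10@1, A11@1, A12@1) gives peak 8: h1:8  h2:5  h3:5  h4:5  h5:0  h6:0.
Shift A12→2.
Schedule A10@1, A11@1, A12@2: h1:4  h2:5  h3:5  h4:5  h5:4  h6:0 — peak 5.

5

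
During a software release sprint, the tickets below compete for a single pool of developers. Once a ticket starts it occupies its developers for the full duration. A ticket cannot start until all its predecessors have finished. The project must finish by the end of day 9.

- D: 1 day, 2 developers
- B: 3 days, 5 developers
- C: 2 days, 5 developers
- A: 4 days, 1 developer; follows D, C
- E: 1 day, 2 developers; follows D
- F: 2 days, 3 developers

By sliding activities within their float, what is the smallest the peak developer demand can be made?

Early-start (D@1, B@1, C@1, A@3, E@2, F@1) gives peak 15: d1:15  d2:15  d3:6  d4:1  d5:1  d6:1  d7:0  d8:0  d9:0.
Shift B→4, C→2, A→4, E→7, F→7.
Schedule D@1, B@4, C@2, A@4, E@7, F@7: d1:2  d2:5  d3:5  d4:6  d5:6  d6:6  d7:6  d8:3  d9:0 — peak 6.

6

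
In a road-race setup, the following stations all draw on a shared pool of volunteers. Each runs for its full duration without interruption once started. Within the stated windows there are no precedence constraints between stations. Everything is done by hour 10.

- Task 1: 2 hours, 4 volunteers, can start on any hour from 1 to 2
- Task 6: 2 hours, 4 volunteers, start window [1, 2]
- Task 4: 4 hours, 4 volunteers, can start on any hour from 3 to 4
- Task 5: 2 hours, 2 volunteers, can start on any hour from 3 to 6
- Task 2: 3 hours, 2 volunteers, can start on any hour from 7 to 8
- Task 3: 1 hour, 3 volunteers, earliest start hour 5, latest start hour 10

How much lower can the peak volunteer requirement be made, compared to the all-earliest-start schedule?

0

Early-start peak: h1:8  h2:8  h3:6  h4:6  h5:7  h6:4  h7:2  h8:2  h9:2  h10:0 ⇒ 8.
Leveled (Task 1@1, Task 6@1, Task 4@3, Task 5@3, Task 2@7, Task 3@5): h1:8  h2:8  h3:6  h4:6  h5:7  h6:4  h7:2  h8:2  h9:2  h10:0 ⇒ 8.
Reduction 8 − 8 = 0.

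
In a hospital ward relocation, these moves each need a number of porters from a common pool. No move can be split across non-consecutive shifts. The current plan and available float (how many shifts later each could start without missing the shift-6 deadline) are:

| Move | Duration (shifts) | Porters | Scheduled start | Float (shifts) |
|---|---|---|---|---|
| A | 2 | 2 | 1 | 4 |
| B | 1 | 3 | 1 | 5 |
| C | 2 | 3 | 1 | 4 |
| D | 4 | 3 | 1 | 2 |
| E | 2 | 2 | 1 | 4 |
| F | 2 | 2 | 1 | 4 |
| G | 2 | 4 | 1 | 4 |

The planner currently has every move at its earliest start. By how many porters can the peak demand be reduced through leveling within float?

11

Early-start peak: s1:19  s2:16  s3:3  s4:3  s5:0  s6:0 ⇒ 19.
Leveled (A@1, B@1, C@1, D@2, E@3, F@3, G@5): s1:8  s2:8  s3:7  s4:7  s5:7  s6:4 ⇒ 8.
Reduction 19 − 8 = 11.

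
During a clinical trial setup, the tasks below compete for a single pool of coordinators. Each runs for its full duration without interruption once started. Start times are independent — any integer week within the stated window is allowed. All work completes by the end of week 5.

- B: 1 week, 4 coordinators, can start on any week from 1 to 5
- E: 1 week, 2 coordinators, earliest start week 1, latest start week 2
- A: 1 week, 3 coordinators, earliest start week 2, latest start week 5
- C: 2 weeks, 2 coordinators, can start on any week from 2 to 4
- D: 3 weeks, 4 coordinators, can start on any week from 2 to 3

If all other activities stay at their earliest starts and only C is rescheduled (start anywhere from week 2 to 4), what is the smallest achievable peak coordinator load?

7

C@2: w1:6  w2:9  w3:6  w4:4  w5:0 → peak 9
C@3: w1:6  w2:7  w3:6  w4:6  w5:0 → peak 7
C@4: w1:6  w2:7  w3:4  w4:6  w5:2 → peak 7
Best is C@3, peak 7.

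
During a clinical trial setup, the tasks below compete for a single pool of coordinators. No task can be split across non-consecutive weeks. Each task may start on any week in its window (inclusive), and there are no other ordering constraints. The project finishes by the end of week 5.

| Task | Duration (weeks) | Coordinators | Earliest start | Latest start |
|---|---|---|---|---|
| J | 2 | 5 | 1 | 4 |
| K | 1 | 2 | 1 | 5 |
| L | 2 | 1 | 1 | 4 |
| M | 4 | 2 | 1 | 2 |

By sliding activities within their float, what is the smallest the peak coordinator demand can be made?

Early-start (J@1, K@1, L@1, M@1) gives peak 10: w1:10  w2:8  w3:2  w4:2  w5:0.
Shift L→3, M→2.
Schedule J@1, K@1, L@3, M@2: w1:7  w2:7  w3:3  w4:3  w5:2 — peak 7.

7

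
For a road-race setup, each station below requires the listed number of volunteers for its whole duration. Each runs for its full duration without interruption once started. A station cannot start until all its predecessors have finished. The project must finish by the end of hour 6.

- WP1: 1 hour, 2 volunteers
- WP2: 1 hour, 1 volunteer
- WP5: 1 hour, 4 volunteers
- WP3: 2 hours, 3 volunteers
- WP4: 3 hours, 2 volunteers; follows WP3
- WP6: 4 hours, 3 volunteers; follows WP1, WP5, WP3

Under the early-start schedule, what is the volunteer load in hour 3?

At early start, hour 3 has: WP4, WP6.
Demand: 2 + 3 = 5.

5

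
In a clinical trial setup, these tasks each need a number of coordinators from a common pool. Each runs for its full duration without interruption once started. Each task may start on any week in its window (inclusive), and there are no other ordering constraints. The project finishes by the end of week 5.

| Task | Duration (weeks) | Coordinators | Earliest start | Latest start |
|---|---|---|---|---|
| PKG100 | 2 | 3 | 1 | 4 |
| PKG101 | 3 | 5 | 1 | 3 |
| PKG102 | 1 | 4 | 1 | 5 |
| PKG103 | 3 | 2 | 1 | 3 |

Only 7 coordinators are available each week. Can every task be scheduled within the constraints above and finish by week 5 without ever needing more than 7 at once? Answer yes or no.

Schedule PKG100@1, PKG101@3, PKG102@1, PKG103@2: w1:7  w2:5  w3:7  w4:7  w5:5 — peak 7 ≤ 7.

yes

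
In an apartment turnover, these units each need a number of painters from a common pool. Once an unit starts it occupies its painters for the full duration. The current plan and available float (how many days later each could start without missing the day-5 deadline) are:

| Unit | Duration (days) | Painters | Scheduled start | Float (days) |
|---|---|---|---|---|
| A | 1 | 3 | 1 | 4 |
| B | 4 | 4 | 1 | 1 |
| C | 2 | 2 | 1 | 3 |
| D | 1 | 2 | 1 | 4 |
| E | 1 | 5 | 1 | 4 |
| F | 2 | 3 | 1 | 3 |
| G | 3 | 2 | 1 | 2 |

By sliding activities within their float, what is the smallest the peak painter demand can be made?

Early-start (A@1, B@1, C@1, D@1, E@1, F@1, G@1) gives peak 21: d1:21  d2:11  d3:6  d4:4  d5:0.
Shift D→2, E→5, F→3, G→3.
Schedule A@1, B@1, C@1, D@2, E@5, F@3, G@3: d1:9  d2:8  d3:9  d4:9  d5:7 — peak 9.
Total painter-days = 42 over 5 days ⇒ peak ≥ ⌈42/5⌉ = 9, so 9 is optimal.

9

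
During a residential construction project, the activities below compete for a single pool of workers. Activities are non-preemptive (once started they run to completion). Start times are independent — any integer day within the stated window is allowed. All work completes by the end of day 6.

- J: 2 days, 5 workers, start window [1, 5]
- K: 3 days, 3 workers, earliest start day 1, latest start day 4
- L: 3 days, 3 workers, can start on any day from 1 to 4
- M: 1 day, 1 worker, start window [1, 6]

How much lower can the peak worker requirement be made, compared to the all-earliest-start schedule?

Early-start peak: d1:12  d2:11  d3:6  d4:0  d5:0  d6:0 ⇒ 12.
Leveled (J@1, K@3, L@3, M@1): d1:6  d2:5  d3:6  d4:6  d5:6  d6:0 ⇒ 6.
Reduction 12 − 6 = 6.

6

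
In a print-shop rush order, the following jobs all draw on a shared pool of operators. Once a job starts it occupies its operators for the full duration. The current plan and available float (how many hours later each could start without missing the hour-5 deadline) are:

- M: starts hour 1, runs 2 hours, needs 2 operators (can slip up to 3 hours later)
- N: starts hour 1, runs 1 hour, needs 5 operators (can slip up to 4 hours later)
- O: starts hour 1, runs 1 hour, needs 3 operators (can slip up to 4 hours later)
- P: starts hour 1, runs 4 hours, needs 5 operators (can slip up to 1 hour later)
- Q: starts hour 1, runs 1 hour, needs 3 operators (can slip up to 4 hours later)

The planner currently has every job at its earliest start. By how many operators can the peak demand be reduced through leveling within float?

10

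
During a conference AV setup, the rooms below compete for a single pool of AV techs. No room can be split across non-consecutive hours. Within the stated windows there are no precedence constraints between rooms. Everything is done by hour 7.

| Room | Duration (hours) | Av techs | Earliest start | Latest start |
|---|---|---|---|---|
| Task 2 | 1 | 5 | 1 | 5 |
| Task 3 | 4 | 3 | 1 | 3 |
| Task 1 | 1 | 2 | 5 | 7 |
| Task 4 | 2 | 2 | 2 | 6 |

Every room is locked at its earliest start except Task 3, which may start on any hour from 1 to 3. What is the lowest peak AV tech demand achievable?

5

Task 3@1: h1:8  h2:5  h3:5  h4:3  h5:2  h6:0  h7:0 → peak 8
Task 3@2: h1:5  h2:5  h3:5  h4:3  h5:5  h6:0  h7:0 → peak 5
Task 3@3: h1:5  h2:2  h3:5  h4:3  h5:5  h6:3  h7:0 → peak 5
Best is Task 3@2, peak 5.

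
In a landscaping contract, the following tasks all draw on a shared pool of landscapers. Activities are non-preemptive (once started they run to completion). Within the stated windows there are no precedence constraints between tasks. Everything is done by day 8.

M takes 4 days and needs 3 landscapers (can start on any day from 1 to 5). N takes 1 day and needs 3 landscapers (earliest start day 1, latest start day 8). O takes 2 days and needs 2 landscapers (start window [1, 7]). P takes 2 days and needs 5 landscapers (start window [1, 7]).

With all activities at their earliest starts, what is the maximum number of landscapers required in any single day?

Early-start schedule: M@1, N@1, O@1, P@1.
Load per day: day 1: 13, day 2: 10, day 3: 3, day 4: 3, day 5: 0, day 6: 0, day 7: 0, day 8: 0.
Peak is 13.

13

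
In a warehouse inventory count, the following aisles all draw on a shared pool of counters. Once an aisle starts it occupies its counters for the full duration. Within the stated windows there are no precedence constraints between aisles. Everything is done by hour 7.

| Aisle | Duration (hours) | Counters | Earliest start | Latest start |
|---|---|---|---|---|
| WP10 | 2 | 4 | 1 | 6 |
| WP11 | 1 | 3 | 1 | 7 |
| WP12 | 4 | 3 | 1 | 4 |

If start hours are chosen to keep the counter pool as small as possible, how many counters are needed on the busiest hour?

Early-start (WP10@1, WP11@1, WP12@1) gives peak 10: h1:10  h2:7  h3:3  h4:3  h5:0  h6:0  h7:0.
Shift WP11→3, WP12→4.
Schedule WP10@1, WP11@3, WP12@4: h1:4  h2:4  h3:3  h4:3  h5:3  h6:3  h7:3 — peak 4.
Total counter-hours = 23 over 7 hours ⇒ peak ≥ ⌈23/7⌉ = 4, so 4 is optimal.

4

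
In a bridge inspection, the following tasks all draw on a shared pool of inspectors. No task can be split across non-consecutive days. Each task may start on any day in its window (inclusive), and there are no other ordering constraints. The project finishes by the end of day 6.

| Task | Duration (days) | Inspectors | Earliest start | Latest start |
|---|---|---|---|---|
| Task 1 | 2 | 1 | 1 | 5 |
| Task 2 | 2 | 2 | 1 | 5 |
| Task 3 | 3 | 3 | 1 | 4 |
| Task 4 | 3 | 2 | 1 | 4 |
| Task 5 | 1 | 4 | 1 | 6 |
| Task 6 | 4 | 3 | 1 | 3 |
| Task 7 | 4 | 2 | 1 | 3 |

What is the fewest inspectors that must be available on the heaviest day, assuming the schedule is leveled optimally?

8

Early-start (Task 1@1, Task 2@1, Task 3@1, Task 4@1, Task 5@1, Task 6@1, Task 7@1) gives peak 17: d1:17  d2:13  d3:10  d4:5  d5:0  d6:0.
Shift Task 1→2, Task 3→4, Task 6→2, Task 7→3.
Schedule Task 1@2, Task 2@1, Task 3@4, Task 4@1, Task 5@1, Task 6@2, Task 7@3: d1:8  d2:8  d3:8  d4:8  d5:8  d6:5 — peak 8.
Total inspector-days = 45 over 6 days ⇒ peak ≥ ⌈45/6⌉ = 8, so 8 is optimal.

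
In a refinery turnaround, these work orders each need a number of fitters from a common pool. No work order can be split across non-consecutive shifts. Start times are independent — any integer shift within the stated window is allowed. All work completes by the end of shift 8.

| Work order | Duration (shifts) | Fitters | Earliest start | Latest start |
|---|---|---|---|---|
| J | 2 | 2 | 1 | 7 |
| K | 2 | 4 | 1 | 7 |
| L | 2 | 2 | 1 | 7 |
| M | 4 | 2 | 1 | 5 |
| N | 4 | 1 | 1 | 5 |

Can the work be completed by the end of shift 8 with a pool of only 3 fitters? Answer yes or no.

no

Total fitter-shifts = 28; over 8 shifts the average is 28/8 > 3, so some shift must exceed 3.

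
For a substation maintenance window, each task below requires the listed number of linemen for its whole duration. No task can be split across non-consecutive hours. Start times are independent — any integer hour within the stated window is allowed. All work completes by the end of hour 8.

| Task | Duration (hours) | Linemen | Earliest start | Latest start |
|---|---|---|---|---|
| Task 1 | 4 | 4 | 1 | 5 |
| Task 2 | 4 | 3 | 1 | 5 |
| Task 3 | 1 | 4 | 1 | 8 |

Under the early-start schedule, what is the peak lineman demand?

Early-start schedule: Task 1@1, Task 2@1, Task 3@1.
Load per hour: hour 1: 11, hour 2: 7, hour 3: 7, hour 4: 7, hour 5: 0, hour 6: 0, hour 7: 0, hour 8: 0.
Peak is 11.

11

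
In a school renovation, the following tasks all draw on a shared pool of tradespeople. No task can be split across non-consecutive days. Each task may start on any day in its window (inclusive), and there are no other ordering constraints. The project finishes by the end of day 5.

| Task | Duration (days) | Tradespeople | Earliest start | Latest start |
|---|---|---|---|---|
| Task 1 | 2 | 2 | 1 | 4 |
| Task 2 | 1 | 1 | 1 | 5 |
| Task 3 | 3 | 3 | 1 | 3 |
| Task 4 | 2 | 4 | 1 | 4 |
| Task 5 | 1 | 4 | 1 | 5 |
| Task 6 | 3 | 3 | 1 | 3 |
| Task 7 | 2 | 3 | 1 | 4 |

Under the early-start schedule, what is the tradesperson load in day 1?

At early start, day 1 has: Task 1, Task 2, Task 3, Task 4, Task 5, Task 6, Task 7.
Demand: 2 + 1 + 3 + 4 + 4 + 3 + 3 = 20.

20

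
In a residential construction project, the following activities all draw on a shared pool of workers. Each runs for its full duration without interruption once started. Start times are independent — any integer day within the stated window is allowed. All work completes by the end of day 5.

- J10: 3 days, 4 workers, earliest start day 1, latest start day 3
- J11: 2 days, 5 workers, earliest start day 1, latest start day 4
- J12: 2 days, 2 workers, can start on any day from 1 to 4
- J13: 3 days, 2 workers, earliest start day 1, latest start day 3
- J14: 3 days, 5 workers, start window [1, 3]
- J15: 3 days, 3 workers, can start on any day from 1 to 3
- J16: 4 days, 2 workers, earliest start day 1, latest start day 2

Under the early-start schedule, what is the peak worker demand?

Early-start schedule: J10@1, J11@1, J12@1, J13@1, J14@1, J15@1, J16@1.
Load per day: day 1: 23, day 2: 23, day 3: 16, day 4: 2, day 5: 0.
Peak is 23.

23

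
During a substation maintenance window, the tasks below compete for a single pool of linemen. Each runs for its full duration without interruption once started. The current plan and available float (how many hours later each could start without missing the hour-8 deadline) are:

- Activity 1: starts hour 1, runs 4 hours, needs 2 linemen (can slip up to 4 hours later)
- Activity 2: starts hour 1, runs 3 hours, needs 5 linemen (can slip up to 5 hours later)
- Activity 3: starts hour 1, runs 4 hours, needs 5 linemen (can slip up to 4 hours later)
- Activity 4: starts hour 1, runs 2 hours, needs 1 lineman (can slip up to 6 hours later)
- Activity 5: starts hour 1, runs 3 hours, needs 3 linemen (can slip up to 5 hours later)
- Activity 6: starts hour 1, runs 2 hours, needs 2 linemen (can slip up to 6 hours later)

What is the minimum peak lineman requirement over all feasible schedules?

Early-start (Activity 1@1, Activity 2@1, Activity 3@1, Activity 4@1, Activity 5@1, Activity 6@1) gives peak 18: h1:18  h2:18  h3:15  h4:7  h5:0  h6:0  h7:0  h8:0.
Shift Activity 3→5, Activity 5→4, Activity 6→7.
Schedule Activity 1@1, Activity 2@1, Activity 3@5, Activity 4@1, Activity 5@4, Activity 6@7: h1:8  h2:8  h3:7  h4:5  h5:8  h6:8  h7:7  h8:7 — peak 8.
Total lineman-hours = 58 over 8 hours ⇒ peak ≥ ⌈58/8⌉ = 8, so 8 is optimal.

8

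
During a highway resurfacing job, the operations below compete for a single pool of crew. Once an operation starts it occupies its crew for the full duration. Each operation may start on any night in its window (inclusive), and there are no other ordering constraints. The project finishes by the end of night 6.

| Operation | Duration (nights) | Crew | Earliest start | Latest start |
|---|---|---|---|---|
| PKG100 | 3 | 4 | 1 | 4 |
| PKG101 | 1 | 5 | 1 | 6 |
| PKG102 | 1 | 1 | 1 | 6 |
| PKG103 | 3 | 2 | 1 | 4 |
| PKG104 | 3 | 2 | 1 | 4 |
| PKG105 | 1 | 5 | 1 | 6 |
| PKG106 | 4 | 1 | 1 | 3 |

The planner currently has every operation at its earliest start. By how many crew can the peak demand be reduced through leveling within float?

13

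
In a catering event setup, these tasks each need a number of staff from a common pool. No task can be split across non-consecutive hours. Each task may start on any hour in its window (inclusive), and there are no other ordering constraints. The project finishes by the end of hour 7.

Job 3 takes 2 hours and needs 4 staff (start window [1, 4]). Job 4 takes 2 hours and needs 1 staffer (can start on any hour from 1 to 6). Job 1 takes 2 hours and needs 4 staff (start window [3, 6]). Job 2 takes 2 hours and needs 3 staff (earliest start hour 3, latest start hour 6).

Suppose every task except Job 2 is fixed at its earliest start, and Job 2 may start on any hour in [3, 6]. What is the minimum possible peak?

5

Job 2@3: h1:5  h2:5  h3:7  h4:7  h5:0  h6:0  h7:0 → peak 7
Job 2@4: h1:5  h2:5  h3:4  h4:7  h5:3  h6:0  h7:0 → peak 7
Job 2@5: h1:5  h2:5  h3:4  h4:4  h5:3  h6:3  h7:0 → peak 5
Job 2@6: h1:5  h2:5  h3:4  h4:4  h5:0  h6:3  h7:3 → peak 5
Best is Job 2@5, peak 5.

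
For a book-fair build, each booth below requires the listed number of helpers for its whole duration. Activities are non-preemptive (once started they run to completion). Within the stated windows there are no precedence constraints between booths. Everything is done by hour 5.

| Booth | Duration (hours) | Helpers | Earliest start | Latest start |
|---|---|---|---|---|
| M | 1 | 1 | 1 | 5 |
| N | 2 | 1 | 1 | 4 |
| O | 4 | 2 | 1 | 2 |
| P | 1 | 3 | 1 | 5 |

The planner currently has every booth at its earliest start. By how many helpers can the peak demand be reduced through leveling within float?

4

Early-start peak: h1:7  h2:3  h3:2  h4:2  h5:0 ⇒ 7.
Leveled (M@1, N@2, O@1, P@5): h1:3  h2:3  h3:3  h4:2  h5:3 ⇒ 3.
Reduction 7 − 3 = 4.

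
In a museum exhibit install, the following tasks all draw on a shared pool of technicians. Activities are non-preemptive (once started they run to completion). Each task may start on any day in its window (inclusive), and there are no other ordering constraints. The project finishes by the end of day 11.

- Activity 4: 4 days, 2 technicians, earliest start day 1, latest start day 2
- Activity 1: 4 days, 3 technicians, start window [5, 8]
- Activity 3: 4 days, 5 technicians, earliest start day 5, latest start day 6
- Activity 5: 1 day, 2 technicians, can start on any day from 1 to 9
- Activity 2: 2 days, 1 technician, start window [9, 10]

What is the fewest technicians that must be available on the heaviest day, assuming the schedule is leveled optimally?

Schedule Activity 4@1, Activity 1@5, Activity 3@5, Activity 5@1, Activity 2@9: d1:4  d2:2  d3:2  d4:2  d5:8  d6:8  d7:8  d8:8  d9:1  d10:1  d11:0 — peak 8.

8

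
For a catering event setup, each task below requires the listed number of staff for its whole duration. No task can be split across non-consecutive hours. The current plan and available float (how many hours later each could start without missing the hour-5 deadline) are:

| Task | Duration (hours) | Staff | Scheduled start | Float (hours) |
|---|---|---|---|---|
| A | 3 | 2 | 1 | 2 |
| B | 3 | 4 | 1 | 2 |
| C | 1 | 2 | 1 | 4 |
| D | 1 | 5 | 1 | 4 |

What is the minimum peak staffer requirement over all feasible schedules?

6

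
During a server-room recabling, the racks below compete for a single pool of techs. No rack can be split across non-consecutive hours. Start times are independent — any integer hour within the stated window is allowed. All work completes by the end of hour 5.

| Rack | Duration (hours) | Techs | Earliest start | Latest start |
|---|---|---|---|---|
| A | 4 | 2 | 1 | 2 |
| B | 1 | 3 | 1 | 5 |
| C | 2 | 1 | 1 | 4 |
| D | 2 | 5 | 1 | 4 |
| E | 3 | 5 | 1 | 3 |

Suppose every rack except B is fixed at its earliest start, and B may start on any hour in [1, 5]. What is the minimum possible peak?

13

B@1: h1:16  h2:13  h3:7  h4:2  h5:0 → peak 16
B@2: h1:13  h2:16  h3:7  h4:2  h5:0 → peak 16
B@3: h1:13  h2:13  h3:10  h4:2  h5:0 → peak 13
B@4: h1:13  h2:13  h3:7  h4:5  h5:0 → peak 13
B@5: h1:13  h2:13  h3:7  h4:2  h5:3 → peak 13
Best is B@3, peak 13.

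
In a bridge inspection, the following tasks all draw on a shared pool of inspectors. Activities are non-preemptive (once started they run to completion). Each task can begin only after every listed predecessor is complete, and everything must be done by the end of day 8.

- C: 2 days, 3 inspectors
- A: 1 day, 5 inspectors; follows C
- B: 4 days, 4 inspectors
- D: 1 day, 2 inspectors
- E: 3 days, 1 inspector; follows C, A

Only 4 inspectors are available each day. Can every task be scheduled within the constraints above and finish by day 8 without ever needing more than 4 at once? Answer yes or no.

no

The minimum achievable peak is 5; 4 < 5, so no feasible schedule stays within the cap.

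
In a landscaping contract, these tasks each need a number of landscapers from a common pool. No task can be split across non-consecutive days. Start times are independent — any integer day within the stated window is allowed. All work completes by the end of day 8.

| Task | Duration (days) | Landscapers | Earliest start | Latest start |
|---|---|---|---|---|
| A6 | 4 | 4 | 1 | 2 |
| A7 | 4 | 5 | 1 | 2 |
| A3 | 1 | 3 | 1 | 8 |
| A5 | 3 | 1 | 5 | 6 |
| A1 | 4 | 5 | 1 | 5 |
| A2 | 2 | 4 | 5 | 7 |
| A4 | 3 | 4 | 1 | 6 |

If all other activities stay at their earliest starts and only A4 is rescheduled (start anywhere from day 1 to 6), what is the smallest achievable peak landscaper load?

A4@1: d1:21  d2:18  d3:18  d4:14  d5:5  d6:5  d7:1  d8:0 → peak 21
A4@2: d1:17  d2:18  d3:18  d4:18  d5:5  d6:5  d7:1  d8:0 → peak 18
A4@3: d1:17  d2:14  d3:18  d4:18  d5:9  d6:5  d7:1  d8:0 → peak 18
A4@4: d1:17  d2:14  d3:14  d4:18  d5:9  d6:9  d7:1  d8:0 → peak 18
A4@5: d1:17  d2:14  d3:14  d4:14  d5:9  d6:9  d7:5  d8:0 → peak 17
A4@6: d1:17  d2:14  d3:14  d4:14  d5:5  d6:9  d7:5  d8:4 → peak 17
Best is A4@5, peak 17.

17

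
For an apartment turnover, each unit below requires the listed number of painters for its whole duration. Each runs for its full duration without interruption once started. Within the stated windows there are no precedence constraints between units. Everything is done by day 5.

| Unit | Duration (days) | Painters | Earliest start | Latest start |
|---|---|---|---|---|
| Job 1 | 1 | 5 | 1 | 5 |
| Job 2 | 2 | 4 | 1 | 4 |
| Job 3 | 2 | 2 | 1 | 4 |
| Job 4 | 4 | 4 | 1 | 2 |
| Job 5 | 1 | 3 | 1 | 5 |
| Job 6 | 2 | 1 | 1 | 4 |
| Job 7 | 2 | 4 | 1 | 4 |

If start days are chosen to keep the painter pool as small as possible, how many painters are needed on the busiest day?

10

Early-start (Job 1@1, Job 2@1, Job 3@1, Job 4@1, Job 5@1, Job 6@1, Job 7@1) gives peak 23: d1:23  d2:15  d3:4  d4:4  d5:0.
Shift Job 3→2, Job 4→2, Job 5→3, Job 6→3, Job 7→4.
Schedule Job 1@1, Job 2@1, Job 3@2, Job 4@2, Job 5@3, Job 6@3, Job 7@4: d1:9  d2:10  d3:10  d4:9  d5:8 — peak 10.
Total painter-days = 46 over 5 days ⇒ peak ≥ ⌈46/5⌉ = 10, so 10 is optimal.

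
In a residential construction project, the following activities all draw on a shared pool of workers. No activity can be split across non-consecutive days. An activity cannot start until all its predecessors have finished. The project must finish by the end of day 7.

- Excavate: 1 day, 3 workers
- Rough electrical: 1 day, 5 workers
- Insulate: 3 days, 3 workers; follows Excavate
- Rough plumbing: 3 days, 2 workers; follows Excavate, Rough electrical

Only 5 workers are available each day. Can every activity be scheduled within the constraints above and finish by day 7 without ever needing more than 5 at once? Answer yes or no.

yes

Schedule Excavate@1, Rough electrical@2, Insulate@3, Rough plumbing@3: d1:3  d2:5  d3:5  d4:5  d5:5  d6:0  d7:0 — peak 5 ≤ 5.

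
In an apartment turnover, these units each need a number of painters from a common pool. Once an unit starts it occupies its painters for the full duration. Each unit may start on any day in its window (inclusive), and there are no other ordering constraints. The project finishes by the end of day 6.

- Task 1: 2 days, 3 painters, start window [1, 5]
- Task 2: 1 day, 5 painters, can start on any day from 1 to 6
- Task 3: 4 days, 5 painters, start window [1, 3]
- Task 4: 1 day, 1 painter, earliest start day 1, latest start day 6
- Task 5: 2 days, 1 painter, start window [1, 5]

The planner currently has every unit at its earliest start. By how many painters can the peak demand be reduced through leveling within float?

7

Early-start peak: d1:15  d2:9  d3:5  d4:5  d5:0  d6:0 ⇒ 15.
Leveled (Task 1@1, Task 2@1, Task 3@2, Task 4@3, Task 5@3): d1:8  d2:8  d3:7  d4:6  d5:5  d6:0 ⇒ 8.
Reduction 15 − 8 = 7.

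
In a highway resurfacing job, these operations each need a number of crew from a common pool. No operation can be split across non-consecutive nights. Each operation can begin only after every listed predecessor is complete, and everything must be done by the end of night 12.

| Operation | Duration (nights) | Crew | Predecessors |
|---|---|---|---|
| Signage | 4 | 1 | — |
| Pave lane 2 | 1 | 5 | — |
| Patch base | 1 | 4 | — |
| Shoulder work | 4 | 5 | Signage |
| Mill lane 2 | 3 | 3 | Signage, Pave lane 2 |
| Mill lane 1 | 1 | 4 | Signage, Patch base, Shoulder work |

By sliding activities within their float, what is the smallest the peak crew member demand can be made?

Early-start (Signage@1, Pave lane 2@1, Patch base@1, Shoulder work@5, Mill lane 2@5, Mill lane 1@9) gives peak 10: n1:10  n2:1  n3:1  n4:1  n5:8  n6:8  n7:8  n8:5  n9:4  n10:0  n11:0  n12:0.
Shift Patch base→2, Mill lane 2→9, Mill lane 1→12.
Schedule Signage@1, Pave lane 2@1, Patch base@2, Shoulder work@5, Mill lane 2@9, Mill lane 1@12: n1:6  n2:5  n3:1  n4:1  n5:5  n6:5  n7:5  n8:5  n9:3  n10:3  n11:3  n12:4 — peak 6.

6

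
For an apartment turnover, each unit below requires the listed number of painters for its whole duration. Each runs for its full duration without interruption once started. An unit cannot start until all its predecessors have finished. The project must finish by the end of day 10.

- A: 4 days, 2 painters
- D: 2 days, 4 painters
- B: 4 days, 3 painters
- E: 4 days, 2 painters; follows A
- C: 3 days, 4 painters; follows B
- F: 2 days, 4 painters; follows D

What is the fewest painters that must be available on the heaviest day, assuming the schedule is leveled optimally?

7

Early-start (A@1, D@1, B@1, E@5, C@5, F@3) gives peak 9: d1:9  d2:9  d3:9  d4:9  d5:6  d6:6  d7:6  d8:2  d9:0  d10:0.
Shift B→3, E→7, C→7, F→5.
Schedule A@1, D@1, B@3, E@7, C@7, F@5: d1:6  d2:6  d3:5  d4:5  d5:7  d6:7  d7:6  d8:6  d9:6  d10:2 — peak 7.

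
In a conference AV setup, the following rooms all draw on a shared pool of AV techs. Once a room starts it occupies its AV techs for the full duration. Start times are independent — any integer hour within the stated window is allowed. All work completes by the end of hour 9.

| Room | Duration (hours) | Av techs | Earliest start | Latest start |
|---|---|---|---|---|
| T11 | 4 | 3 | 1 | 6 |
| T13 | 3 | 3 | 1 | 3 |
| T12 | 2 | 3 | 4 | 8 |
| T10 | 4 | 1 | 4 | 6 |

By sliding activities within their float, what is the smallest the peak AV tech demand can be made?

4

Early-start (T11@1, T13@1, T12@4, T10@4) gives peak 7: h1:6  h2:6  h3:6  h4:7  h5:4  h6:1  h7:1  h8:0  h9:0.
Shift T11→4, T12→8.
Schedule T11@4, T13@1, T12@8, T10@4: h1:3  h2:3  h3:3  h4:4  h5:4  h6:4  h7:4  h8:3  h9:3 — peak 4.
Total AV tech-hours = 31 over 9 hours ⇒ peak ≥ ⌈31/9⌉ = 4, so 4 is optimal.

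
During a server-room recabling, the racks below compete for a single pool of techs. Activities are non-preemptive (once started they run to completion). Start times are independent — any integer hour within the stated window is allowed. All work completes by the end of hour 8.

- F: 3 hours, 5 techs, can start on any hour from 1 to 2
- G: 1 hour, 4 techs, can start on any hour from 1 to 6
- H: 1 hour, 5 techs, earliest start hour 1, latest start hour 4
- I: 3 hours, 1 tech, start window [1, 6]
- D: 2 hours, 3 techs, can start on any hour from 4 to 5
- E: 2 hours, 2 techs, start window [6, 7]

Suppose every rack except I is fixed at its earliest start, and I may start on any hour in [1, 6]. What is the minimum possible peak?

14

I@1: h1:15  h2:6  h3:6  h4:3  h5:3  h6:2  h7:2  h8:0 → peak 15
I@2: h1:14  h2:6  h3:6  h4:4  h5:3  h6:2  h7:2  h8:0 → peak 14
I@3: h1:14  h2:5  h3:6  h4:4  h5:4  h6:2  h7:2  h8:0 → peak 14
I@4: h1:14  h2:5  h3:5  h4:4  h5:4  h6:3  h7:2  h8:0 → peak 14
I@5: h1:14  h2:5  h3:5  h4:3  h5:4  h6:3  h7:3  h8:0 → peak 14
I@6: h1:14  h2:5  h3:5  h4:3  h5:3  h6:3  h7:3  h8:1 → peak 14
Best is I@2, peak 14.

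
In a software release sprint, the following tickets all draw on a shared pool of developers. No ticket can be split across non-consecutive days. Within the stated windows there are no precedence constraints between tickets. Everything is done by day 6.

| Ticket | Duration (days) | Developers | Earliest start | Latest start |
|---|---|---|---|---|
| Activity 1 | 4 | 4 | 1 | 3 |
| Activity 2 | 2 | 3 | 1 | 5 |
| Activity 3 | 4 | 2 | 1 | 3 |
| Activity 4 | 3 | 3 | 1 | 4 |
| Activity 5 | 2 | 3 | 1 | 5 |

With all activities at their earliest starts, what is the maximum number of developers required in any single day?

15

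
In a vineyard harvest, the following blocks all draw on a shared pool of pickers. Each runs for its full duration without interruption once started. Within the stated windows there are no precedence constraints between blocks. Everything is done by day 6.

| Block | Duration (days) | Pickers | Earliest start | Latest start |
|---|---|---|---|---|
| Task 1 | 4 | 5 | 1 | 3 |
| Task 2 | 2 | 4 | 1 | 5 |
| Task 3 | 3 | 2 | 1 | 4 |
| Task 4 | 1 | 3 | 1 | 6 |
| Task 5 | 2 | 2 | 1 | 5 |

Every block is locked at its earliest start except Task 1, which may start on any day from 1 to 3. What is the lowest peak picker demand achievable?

Task 1@1: d1:16  d2:13  d3:7  d4:5  d5:0  d6:0 → peak 16
Task 1@2: d1:11  d2:13  d3:7  d4:5  d5:5  d6:0 → peak 13
Task 1@3: d1:11  d2:8  d3:7  d4:5  d5:5  d6:5 → peak 11
Best is Task 1@3, peak 11.

11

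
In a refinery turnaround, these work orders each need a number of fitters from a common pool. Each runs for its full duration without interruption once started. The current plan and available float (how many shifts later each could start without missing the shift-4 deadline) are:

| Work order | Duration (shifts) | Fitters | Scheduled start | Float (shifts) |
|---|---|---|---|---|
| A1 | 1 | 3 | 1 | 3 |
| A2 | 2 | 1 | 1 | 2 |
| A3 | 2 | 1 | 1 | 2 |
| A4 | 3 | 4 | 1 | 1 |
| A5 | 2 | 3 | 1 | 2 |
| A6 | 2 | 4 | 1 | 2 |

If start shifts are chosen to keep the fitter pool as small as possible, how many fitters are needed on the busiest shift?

9

Early-start (A1@1, A2@1, A3@1, A4@1, A5@1, A6@1) gives peak 16: s1:16  s2:13  s3:4  s4:0.
Shift A4→2, A6→3.
Schedule A1@1, A2@1, A3@1, A4@2, A5@1, A6@3: s1:8  s2:9  s3:8  s4:8 — peak 9.
Total fitter-shifts = 33 over 4 shifts ⇒ peak ≥ ⌈33/4⌉ = 9, so 9 is optimal.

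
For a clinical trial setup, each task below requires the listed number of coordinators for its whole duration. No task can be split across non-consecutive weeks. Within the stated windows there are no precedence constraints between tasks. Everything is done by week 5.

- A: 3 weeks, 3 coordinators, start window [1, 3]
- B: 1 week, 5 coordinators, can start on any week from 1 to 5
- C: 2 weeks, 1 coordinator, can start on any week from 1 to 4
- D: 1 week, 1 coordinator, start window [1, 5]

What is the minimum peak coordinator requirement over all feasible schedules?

Early-start (A@1, B@1, C@1, D@1) gives peak 10: w1:10  w2:4  w3:3  w4:0  w5:0.
Shift B→4.
Schedule A@1, B@4, C@1, D@1: w1:5  w2:4  w3:3  w4:5  w5:0 — peak 5.

5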